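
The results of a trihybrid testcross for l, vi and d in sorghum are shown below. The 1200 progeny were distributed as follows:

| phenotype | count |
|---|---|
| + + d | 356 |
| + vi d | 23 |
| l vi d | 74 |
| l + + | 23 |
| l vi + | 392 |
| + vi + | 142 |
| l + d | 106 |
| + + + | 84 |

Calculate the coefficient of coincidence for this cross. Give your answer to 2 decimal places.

0.92

The two most frequent reciprocal classes, + + d and l vi +, are the parental types, so the F1 was + + d / l vi +.
The two rarest classes, + vi d and l + +, are the double crossovers. Comparing them with the parentals, only the vi allele has switched, so vi is the middle locus and the order is l – vi – d.
l–vi: (248 + 46)/1200 = 0.2450; vi–d: (158 + 46)/1200 = 0.1700.
Expected DCO frequency = 0.2450 × 0.1700 ≈ 0.04165; observed = 46/1200 ≈ 0.03833.
Coefficient of coincidence = 0.03833/0.04165 ≈ 0.92.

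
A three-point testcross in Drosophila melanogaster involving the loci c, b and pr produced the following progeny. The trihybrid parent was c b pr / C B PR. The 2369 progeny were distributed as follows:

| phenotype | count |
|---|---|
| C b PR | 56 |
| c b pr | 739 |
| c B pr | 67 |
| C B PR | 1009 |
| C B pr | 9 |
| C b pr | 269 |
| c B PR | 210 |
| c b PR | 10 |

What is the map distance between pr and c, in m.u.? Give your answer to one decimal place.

The two rarest classes, c b PR and C B pr, are the double crossovers. Comparing them with the parentals, only the pr allele has switched, so pr is the middle locus and the order is b – pr – c.
Crossovers in the pr–c interval produce the single-crossover classes C b pr and c B PR (269 + 210 = 479) plus the double crossovers (19).
RF(pr–c) = (479 + 19) / 2369 = 498/2369 = 0.2102 → 21.0 m.u.

21.0 m.u.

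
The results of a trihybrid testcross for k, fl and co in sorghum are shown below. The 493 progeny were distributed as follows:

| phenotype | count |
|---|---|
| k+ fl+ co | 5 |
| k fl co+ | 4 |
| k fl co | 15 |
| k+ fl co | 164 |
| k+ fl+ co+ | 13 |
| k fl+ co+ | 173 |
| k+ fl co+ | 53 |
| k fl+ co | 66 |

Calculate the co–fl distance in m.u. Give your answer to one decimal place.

26.0 m.u.

The two most frequent reciprocal classes, k+ fl co and k fl+ co+, are the parental types, so the F1 was k+ fl co / k fl+ co+.
The two rarest classes, k+ fl+ co and k fl co+, are the double crossovers. Comparing them with the parentals, only the fl allele has switched, so fl is the middle locus and the order is co – fl – k.
Crossovers in the co–fl interval produce the single-crossover classes k+ fl co+ and k fl+ co (53 + 66 = 119) plus the double crossovers (9).
RF(co–fl) = (119 + 9) / 493 = 128/493 = 0.2596 → 26.0 m.u.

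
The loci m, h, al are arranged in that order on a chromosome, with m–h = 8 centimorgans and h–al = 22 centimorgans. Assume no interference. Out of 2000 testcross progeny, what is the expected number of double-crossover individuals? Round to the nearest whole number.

Map distances give recombination frequencies of 0.080 and 0.220 for the two intervals.
With no interference, expected double-crossover frequency = 0.080 × 0.220 = 0.01760.
Expected number = 0.01760 × 2000 = 35.20 ≈ 35.

35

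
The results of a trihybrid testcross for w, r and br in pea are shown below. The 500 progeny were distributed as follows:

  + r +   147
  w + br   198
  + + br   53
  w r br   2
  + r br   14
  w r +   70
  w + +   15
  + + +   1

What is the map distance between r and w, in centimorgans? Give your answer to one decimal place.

25.2 centimorgans

The two most frequent reciprocal classes, w + br and + r +, are the parental types, so the F1 was w + br / + r +.
The two rarest classes, w r br and + + +, are the double crossovers. Comparing them with the parentals, only the r allele has switched, so r is the middle locus and the order is br – r – w.
Crossovers in the r–w interval produce the single-crossover classes + + br and w r + (53 + 70 = 123) plus the double crossovers (3).
RF(r–w) = (123 + 3) / 500 = 126/500 = 0.2520 → 25.2 centimorgans.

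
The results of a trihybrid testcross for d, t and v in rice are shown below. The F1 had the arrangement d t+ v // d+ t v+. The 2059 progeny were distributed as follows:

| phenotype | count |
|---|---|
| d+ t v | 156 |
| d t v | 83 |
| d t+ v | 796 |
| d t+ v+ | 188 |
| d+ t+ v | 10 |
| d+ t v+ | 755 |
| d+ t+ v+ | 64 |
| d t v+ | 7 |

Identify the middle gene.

The two rarest classes, d+ t+ v and d t v+, are the double crossovers. Comparing them with the parentals, only the d allele has switched, so d is the middle locus and the order is v – d – t.

d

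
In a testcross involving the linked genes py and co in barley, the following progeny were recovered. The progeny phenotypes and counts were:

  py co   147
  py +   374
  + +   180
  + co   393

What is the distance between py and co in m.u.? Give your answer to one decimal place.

29.9 m.u.

The two most frequent classes, + co (393) and py + (374), are the parental types, so the F1 was + co / py +.
The recombinant classes are + + and py co: 180 + 147 = 327.
Recombination frequency = 327/1094 = 0.2989 ≈ 29.9%, i.e. 29.9 m.u.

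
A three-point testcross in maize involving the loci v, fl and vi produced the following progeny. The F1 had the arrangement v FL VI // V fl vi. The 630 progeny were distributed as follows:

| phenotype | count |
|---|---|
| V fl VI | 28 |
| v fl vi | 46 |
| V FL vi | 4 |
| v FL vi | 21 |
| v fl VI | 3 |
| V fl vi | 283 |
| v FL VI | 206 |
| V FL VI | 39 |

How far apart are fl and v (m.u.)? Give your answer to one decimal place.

14.6 m.u.

The two rarest classes, v fl VI and V FL vi, are the double crossovers. Comparing them with the parentals, only the fl allele has switched, so fl is the middle locus and the order is vi – fl – v.
Crossovers in the fl–v interval produce the single-crossover classes V FL VI and v fl vi (39 + 46 = 85) plus the double crossovers (7).
RF(fl–v) = (85 + 7) / 630 = 92/630 = 0.1460 → 14.6 m.u.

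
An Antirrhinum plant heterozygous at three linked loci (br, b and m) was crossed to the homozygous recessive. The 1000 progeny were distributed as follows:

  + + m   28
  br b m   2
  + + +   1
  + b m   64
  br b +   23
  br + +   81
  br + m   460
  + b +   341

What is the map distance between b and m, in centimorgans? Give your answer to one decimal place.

The two most frequent reciprocal classes, + b + and br + m, are the parental types, so the F1 was + b + / br + m.
The two rarest classes, + + + and br b m, are the double crossovers. Comparing them with the parentals, only the b allele has switched, so b is the middle locus and the order is m – b – br.
Crossovers in the m–b interval produce the single-crossover classes + b m and br + + (64 + 81 = 145) plus the double crossovers (3).
RF(m–b) = (145 + 3) / 1000 = 148/1000 = 0.1480 → 14.8 centimorgans.

14.8 centimorgans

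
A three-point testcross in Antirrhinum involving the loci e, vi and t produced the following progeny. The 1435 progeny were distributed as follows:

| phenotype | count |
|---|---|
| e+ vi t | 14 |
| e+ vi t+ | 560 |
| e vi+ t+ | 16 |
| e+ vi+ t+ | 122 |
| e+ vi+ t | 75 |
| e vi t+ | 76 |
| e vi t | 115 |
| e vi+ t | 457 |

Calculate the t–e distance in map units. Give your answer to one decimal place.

12.6 map units

The two most frequent reciprocal classes, e+ vi t+ and e vi+ t, are the parental types, so the F1 was e+ vi t+ / e vi+ t.
The two rarest classes, e+ vi t and e vi+ t+, are the double crossovers. Comparing them with the parentals, only the t allele has switched, so t is the middle locus and the order is e – t – vi.
Crossovers in the e–t interval produce the single-crossover classes e vi t+ and e+ vi+ t (76 + 75 = 151) plus the double crossovers (30).
RF(e–t) = (151 + 30) / 1435 = 181/1435 = 0.1261 → 12.6 map units.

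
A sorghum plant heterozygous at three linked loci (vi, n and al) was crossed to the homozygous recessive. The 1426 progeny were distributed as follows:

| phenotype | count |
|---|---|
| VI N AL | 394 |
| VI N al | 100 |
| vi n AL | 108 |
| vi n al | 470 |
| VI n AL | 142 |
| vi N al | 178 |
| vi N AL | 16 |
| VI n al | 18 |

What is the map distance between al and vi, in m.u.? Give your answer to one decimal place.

The two most frequent reciprocal classes, VI N AL and vi n al, are the parental types, so the F1 was VI N AL / vi n al.
The two rarest classes, vi N AL and VI n al, are the double crossovers. Comparing them with the parentals, only the vi allele has switched, so vi is the middle locus and the order is al – vi – n.
Crossovers in the al–vi interval produce the single-crossover classes VI N al and vi n AL (100 + 108 = 208) plus the double crossovers (34).
RF(al–vi) = (208 + 34) / 1426 = 242/1426 = 0.1697 → 17.0 m.u.

17.0 m.u.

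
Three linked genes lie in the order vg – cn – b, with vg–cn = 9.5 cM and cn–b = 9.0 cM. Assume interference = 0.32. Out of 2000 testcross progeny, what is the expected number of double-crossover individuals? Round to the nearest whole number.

12

Map distances give recombination frequencies of 0.095 and 0.090 for the two intervals.
With interference 0.32 (so coincidence = 0.68), expected double-crossover frequency = 0.095 × 0.090 × 0.68 = 0.00581.
Expected number = 0.00581 × 2000 = 11.63 ≈ 12.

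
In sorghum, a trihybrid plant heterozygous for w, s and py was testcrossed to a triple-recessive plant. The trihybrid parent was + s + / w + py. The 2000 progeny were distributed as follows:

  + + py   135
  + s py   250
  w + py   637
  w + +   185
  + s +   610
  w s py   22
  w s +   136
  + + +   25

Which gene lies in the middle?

s

The two rarest classes, + + + and w s py, are the double crossovers. Comparing them with the parentals, only the s allele has switched, so s is the middle locus and the order is py – s – w.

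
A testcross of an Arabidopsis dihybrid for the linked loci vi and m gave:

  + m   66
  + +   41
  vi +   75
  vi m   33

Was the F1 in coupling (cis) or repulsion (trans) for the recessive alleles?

trans

The two most frequent classes are + m (66) and vi + (75); these are the parental (non-recombinant) types.
So the F1 carried + m on one chromosome and vi + on the other — the recessive alleles are on opposite chromosomes (trans / repulsion).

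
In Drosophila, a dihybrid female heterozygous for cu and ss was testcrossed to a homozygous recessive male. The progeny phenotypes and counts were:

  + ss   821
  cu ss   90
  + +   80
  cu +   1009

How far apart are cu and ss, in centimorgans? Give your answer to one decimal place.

The two most frequent classes, + ss (821) and cu + (1009), are the parental types, so the F1 was + ss / cu +.
The recombinant classes are + + and cu ss: 80 + 90 = 170.
Recombination frequency = 170/2000 = 0.0850 ≈ 8.5%, i.e. 8.5 centimorgans.

8.5 centimorgans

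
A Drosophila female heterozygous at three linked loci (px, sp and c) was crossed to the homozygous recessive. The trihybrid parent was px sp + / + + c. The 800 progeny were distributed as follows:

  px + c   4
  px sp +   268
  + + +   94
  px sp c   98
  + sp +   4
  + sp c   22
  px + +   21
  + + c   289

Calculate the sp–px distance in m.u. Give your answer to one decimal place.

The two rarest classes, + sp + and px + c, are the double crossovers. Comparing them with the parentals, only the px allele has switched, so px is the middle locus and the order is sp – px – c.
Crossovers in the sp–px interval produce the single-crossover classes px + + and + sp c (21 + 22 = 43) plus the double crossovers (8).
RF(sp–px) = (43 + 8) / 800 = 51/800 = 0.0638 → 6.4 m.u.

6.4 m.u.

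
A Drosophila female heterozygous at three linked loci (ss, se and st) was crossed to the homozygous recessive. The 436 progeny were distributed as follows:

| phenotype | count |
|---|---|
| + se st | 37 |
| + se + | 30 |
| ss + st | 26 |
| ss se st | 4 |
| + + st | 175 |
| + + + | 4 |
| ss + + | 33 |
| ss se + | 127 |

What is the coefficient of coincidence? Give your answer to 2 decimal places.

0.70

The two most frequent reciprocal classes, + + st and ss se +, are the parental types, so the F1 was + + st / ss se +.
The two rarest classes, + + + and ss se st, are the double crossovers. Comparing them with the parentals, only the st allele has switched, so st is the middle locus and the order is ss – st – se.
ss–st: (56 + 8)/436 = 0.1468; st–se: (70 + 8)/436 = 0.1789.
Expected DCO frequency = 0.1468 × 0.1789 ≈ 0.02626; observed = 8/436 ≈ 0.01835.
Coefficient of coincidence = 0.01835/0.02626 ≈ 0.70.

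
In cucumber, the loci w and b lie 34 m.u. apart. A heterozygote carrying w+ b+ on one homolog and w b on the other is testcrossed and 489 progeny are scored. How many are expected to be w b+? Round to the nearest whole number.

A map distance of 34 m.u. corresponds to a recombination frequency of 0.340.
The F1 is w+ b+ / w b, so w b+ is a recombinant gamete class with expected frequency r/2 = 0.340/2 = 0.1700.
Expected number = 0.1700 × 489 = 83.13 ≈ 83.

83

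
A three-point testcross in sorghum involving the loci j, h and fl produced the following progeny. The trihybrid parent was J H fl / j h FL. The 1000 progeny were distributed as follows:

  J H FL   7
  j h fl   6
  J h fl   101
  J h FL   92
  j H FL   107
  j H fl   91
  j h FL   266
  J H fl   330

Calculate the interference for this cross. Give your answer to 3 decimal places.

0.700

The two rarest classes, J H FL and j h fl, are the double crossovers. Comparing them with the parentals, only the fl allele has switched, so fl is the middle locus and the order is h – fl – j.
h–fl: (208 + 13)/1000 = 0.2210; fl–j: (183 + 13)/1000 = 0.1960.
Expected DCO frequency = 0.2210 × 0.1960 ≈ 0.04332; observed = 13/1000 ≈ 0.01300.
Coefficient of coincidence = 0.01300/0.04332 ≈ 0.300; interference = 1 − 0.300 = 0.700.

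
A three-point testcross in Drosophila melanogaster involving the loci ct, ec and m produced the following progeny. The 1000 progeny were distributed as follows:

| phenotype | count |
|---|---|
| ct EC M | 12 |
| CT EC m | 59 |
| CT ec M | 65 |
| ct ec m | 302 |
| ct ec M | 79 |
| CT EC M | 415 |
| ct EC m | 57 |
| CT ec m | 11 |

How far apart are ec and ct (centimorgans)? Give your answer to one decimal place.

14.5 centimorgans

The two most frequent reciprocal classes, ct ec m and CT EC M, are the parental types, so the F1 was ct ec m / CT EC M.
The two rarest classes, CT ec m and ct EC M, are the double crossovers. Comparing them with the parentals, only the ct allele has switched, so ct is the middle locus and the order is m – ct – ec.
Crossovers in the ct–ec interval produce the single-crossover classes ct EC m and CT ec M (57 + 65 = 122) plus the double crossovers (23).
RF(ct–ec) = (122 + 23) / 1000 = 145/1000 = 0.1450 → 14.5 centimorgans.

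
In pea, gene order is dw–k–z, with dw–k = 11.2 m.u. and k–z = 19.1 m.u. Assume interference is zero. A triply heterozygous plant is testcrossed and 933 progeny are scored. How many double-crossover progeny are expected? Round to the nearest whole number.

20

Map distances give recombination frequencies of 0.112 and 0.191 for the two intervals.
With no interference, expected double-crossover frequency = 0.112 × 0.191 = 0.02139.
Expected number = 0.02139 × 933 = 19.96 ≈ 20.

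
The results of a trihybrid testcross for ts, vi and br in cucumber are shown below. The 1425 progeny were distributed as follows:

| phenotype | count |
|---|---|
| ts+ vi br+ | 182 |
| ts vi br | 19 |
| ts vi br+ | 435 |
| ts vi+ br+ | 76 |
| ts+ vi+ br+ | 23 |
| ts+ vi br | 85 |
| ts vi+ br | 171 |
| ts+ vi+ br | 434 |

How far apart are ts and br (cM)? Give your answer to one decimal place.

The two most frequent reciprocal classes, ts vi br+ and ts+ vi+ br, are the parental types, so the F1 was ts vi br+ / ts+ vi+ br.
The two rarest classes, ts vi br and ts+ vi+ br+, are the double crossovers. Comparing them with the parentals, only the br allele has switched, so br is the middle locus and the order is ts – br – vi.
Crossovers in the ts–br interval produce the single-crossover classes ts+ vi br+ and ts vi+ br (182 + 171 = 353) plus the double crossovers (42).
RF(ts–br) = (353 + 42) / 1425 = 395/1425 = 0.2772 → 27.7 cM.

27.7 cM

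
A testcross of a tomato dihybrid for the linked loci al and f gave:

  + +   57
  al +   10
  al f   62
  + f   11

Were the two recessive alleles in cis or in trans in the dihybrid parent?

cis

The two most frequent classes are + + (57) and al f (62); these are the parental (non-recombinant) types.
So the F1 carried + + on one chromosome and al f on the other — the recessive alleles are on the same chromosome (cis / coupling).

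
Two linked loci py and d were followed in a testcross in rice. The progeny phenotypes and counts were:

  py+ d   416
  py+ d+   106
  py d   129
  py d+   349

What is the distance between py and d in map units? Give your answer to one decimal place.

The two most frequent classes, py+ d (416) and py d+ (349), are the parental types, so the F1 was py+ d / py d+.
The recombinant classes are py+ d+ and py d: 106 + 129 = 235.
Recombination frequency = 235/1000 = 0.2350 ≈ 23.5%, i.e. 23.5 map units.

23.5 map units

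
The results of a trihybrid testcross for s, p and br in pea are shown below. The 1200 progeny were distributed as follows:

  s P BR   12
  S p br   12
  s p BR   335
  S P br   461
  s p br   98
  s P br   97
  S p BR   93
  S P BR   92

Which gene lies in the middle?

The two most frequent reciprocal classes, s p BR and S P br, are the parental types, so the F1 was s p BR / S P br.
The two rarest classes, s P BR and S p br, are the double crossovers. Comparing them with the parentals, only the p allele has switched, so p is the middle locus and the order is br – p – s.

p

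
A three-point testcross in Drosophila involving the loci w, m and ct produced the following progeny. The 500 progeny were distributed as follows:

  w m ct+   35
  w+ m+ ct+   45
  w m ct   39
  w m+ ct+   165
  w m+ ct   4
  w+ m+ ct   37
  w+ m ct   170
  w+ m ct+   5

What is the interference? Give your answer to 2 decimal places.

0.40

The two most frequent reciprocal classes, w+ m ct and w m+ ct+, are the parental types, so the F1 was w+ m ct / w m+ ct+.
The two rarest classes, w+ m ct+ and w m+ ct, are the double crossovers. Comparing them with the parentals, only the ct allele has switched, so ct is the middle locus and the order is m – ct – w.
m–ct: (72 + 9)/500 = 0.1620; ct–w: (84 + 9)/500 = 0.1860.
Expected DCO frequency = 0.1620 × 0.1860 ≈ 0.03013; observed = 9/500 ≈ 0.01800.
Coefficient of coincidence = 0.01800/0.03013 ≈ 0.60; interference = 1 − 0.60 = 0.40.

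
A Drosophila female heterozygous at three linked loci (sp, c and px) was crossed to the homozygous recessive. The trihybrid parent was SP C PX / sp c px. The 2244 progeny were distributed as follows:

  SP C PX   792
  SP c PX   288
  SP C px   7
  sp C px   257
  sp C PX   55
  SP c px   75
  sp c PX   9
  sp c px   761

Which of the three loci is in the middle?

The two rarest classes, SP C px and sp c PX, are the double crossovers. Comparing them with the parentals, only the px allele has switched, so px is the middle locus and the order is sp – px – c.

px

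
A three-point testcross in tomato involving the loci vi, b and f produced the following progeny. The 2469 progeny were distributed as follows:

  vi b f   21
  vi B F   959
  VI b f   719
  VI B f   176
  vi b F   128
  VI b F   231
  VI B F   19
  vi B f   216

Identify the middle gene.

vi

The two most frequent reciprocal classes, VI b f and vi B F, are the parental types, so the F1 was VI b f / vi B F.
The two rarest classes, vi b f and VI B F, are the double crossovers. Comparing them with the parentals, only the vi allele has switched, so vi is the middle locus and the order is b – vi – f.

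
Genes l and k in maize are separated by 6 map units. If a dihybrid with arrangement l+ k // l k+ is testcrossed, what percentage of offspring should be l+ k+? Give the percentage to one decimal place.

A map distance of 6 map units corresponds to a recombination frequency of 0.060.
The F1 is l+ k / l k+, so l+ k+ is a recombinant gamete class with expected frequency r/2 = 0.060/2 = 0.0300.
That is 0.0300 = 3.0% of the progeny.

3.0%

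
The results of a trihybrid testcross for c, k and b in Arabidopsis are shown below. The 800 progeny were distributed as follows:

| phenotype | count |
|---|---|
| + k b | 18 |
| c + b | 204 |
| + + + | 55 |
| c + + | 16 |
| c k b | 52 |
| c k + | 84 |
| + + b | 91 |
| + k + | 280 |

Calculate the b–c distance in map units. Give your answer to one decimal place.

The two most frequent reciprocal classes, + k + and c + b, are the parental types, so the F1 was + k + / c + b.
The two rarest classes, + k b and c + +, are the double crossovers. Comparing them with the parentals, only the b allele has switched, so b is the middle locus and the order is k – b – c.
Crossovers in the b–c interval produce the single-crossover classes c k + and + + b (84 + 91 = 175) plus the double crossovers (34).
RF(b–c) = (175 + 34) / 800 = 209/800 = 0.2612 → 26.1 map units.

26.1 map units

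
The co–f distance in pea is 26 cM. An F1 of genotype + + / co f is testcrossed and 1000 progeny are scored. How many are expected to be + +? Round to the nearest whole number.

370

A map distance of 26 cM corresponds to a recombination frequency of 0.260.
The F1 is + + / co f, so + + is a parental gamete class with expected frequency (1 − r)/2 = 0.740/2 = 0.3700.
Expected number = 0.3700 × 1000 = 370.00 ≈ 370.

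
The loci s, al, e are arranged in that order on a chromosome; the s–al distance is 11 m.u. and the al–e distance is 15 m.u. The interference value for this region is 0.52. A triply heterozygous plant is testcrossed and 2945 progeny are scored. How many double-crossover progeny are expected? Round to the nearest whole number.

Map distances give recombination frequencies of 0.110 and 0.150 for the two intervals.
With interference 0.52 (so coincidence = 0.48), expected double-crossover frequency = 0.110 × 0.150 × 0.48 = 0.00792.
Expected number = 0.00792 × 2945 = 23.32 ≈ 23.

23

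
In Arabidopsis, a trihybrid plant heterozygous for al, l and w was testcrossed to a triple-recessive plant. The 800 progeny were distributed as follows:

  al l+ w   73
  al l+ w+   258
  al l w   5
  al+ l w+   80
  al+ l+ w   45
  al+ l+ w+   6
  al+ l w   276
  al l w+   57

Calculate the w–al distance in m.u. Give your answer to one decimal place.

The two most frequent reciprocal classes, al+ l w and al l+ w+, are the parental types, so the F1 was al+ l w / al l+ w+.
The two rarest classes, al l w and al+ l+ w+, are the double crossovers. Comparing them with the parentals, only the al allele has switched, so al is the middle locus and the order is w – al – l.
Crossovers in the w–al interval produce the single-crossover classes al+ l w+ and al l+ w (80 + 73 = 153) plus the double crossovers (11).
RF(w–al) = (153 + 11) / 800 = 164/800 = 0.2050 → 20.5 m.u.

20.5 m.u.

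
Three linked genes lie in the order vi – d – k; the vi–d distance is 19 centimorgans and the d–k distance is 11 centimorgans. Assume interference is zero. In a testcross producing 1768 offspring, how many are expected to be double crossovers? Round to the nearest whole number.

Map distances give recombination frequencies of 0.190 and 0.110 for the two intervals.
With no interference, expected double-crossover frequency = 0.190 × 0.110 = 0.02090.
Expected number = 0.02090 × 1768 = 36.95 ≈ 37.

37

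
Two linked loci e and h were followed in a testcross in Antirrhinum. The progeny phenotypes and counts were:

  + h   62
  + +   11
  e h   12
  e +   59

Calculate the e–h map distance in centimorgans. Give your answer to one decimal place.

The two most frequent classes, + h (62) and e + (59), are the parental types, so the F1 was + h / e +.
The recombinant classes are + + and e h: 11 + 12 = 23.
Recombination frequency = 23/144 = 0.1597 ≈ 16.0%, i.e. 16.0 centimorgans.

16.0 centimorgans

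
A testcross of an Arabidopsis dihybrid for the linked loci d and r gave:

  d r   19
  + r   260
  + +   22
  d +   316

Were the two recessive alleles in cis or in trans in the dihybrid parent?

The two most frequent classes are + r (260) and d + (316); these are the parental (non-recombinant) types.
So the F1 carried + r on one chromosome and d + on the other — the recessive alleles are on opposite chromosomes (trans / repulsion).

trans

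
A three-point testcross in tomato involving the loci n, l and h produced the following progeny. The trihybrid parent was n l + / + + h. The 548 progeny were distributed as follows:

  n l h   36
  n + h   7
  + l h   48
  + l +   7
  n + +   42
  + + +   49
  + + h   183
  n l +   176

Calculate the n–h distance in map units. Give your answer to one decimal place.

18.1 map units

The two rarest classes, + l + and n + h, are the double crossovers. Comparing them with the parentals, only the n allele has switched, so n is the middle locus and the order is l – n – h.
Crossovers in the n–h interval produce the single-crossover classes n l h and + + + (36 + 49 = 85) plus the double crossovers (14).
RF(n–h) = (85 + 14) / 548 = 99/548 = 0.1807 → 18.1 map units.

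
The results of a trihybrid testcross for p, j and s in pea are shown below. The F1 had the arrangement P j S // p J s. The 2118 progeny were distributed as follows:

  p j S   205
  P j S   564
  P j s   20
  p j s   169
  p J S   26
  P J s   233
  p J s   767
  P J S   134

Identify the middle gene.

The two rarest classes, P j s and p J S, are the double crossovers. Comparing them with the parentals, only the s allele has switched, so s is the middle locus and the order is p – s – j.

s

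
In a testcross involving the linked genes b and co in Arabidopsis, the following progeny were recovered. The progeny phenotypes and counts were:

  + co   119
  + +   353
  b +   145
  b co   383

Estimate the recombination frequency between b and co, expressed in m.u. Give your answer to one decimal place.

The two most frequent classes, + + (353) and b co (383), are the parental types, so the F1 was + + / b co.
The recombinant classes are + co and b +: 119 + 145 = 264.
Recombination frequency = 264/1000 = 0.2640 ≈ 26.4%, i.e. 26.4 m.u.

26.4 m.u.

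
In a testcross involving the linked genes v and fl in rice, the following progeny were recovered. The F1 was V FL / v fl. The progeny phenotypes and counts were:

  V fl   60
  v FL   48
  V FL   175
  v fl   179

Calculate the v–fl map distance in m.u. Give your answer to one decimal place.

The recombinant classes are V fl and v FL: 60 + 48 = 108.
Recombination frequency = 108/462 = 0.2338 ≈ 23.4%, i.e. 23.4 m.u.

23.4 m.u.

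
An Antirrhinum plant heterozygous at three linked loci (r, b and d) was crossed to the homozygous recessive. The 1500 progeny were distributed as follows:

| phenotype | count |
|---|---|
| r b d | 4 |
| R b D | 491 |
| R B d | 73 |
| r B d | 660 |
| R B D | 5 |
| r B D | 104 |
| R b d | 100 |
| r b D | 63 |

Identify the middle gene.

The two most frequent reciprocal classes, r B d and R b D, are the parental types, so the F1 was r B d / R b D.
The two rarest classes, r b d and R B D, are the double crossovers. Comparing them with the parentals, only the b allele has switched, so b is the middle locus and the order is r – b – d.

b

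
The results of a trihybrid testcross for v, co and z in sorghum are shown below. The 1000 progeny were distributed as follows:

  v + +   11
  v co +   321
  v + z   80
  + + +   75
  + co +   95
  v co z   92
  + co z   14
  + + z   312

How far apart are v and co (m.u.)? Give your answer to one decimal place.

The two most frequent reciprocal classes, v co + and + + z, are the parental types, so the F1 was v co + / + + z.
The two rarest classes, v + + and + co z, are the double crossovers. Comparing them with the parentals, only the co allele has switched, so co is the middle locus and the order is z – co – v.
Crossovers in the co–v interval produce the single-crossover classes + co + and v + z (95 + 80 = 175) plus the double crossovers (25).
RF(co–v) = (175 + 25) / 1000 = 200/1000 = 0.2000 → 20.0 m.u.

20.0 m.u.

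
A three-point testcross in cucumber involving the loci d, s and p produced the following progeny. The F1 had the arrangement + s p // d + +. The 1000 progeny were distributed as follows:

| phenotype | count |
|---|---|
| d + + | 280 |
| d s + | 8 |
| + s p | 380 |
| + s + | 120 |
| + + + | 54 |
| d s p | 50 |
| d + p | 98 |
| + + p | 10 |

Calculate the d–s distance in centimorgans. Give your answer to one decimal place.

The two rarest classes, + + p and d s +, are the double crossovers. Comparing them with the parentals, only the s allele has switched, so s is the middle locus and the order is p – s – d.
Crossovers in the s–d interval produce the single-crossover classes d s p and + + + (50 + 54 = 104) plus the double crossovers (18).
RF(s–d) = (104 + 18) / 1000 = 122/1000 = 0.1220 → 12.2 centimorgans.

12.2 centimorgans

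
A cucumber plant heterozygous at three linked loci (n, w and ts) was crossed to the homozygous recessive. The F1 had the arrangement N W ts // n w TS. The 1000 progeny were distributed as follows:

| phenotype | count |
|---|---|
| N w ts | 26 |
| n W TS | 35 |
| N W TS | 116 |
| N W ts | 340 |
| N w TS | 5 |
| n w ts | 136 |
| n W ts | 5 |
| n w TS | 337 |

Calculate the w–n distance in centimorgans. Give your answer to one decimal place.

The two rarest classes, n W ts and N w TS, are the double crossovers. Comparing them with the parentals, only the n allele has switched, so n is the middle locus and the order is w – n – ts.
Crossovers in the w–n interval produce the single-crossover classes N w ts and n W TS (26 + 35 = 61) plus the double crossovers (10).
RF(w–n) = (61 + 10) / 1000 = 71/1000 = 0.0710 → 7.1 centimorgans.

7.1 centimorgans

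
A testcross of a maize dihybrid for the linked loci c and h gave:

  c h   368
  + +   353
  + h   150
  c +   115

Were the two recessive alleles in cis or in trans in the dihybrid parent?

The two most frequent classes are + + (353) and c h (368); these are the parental (non-recombinant) types.
So the F1 carried + + on one chromosome and c h on the other — the recessive alleles are on the same chromosome (cis / coupling).

cis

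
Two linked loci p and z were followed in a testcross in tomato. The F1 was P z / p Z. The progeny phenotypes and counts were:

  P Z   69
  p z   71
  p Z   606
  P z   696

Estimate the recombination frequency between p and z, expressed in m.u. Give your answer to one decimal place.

The recombinant classes are P Z and p z: 69 + 71 = 140.
Recombination frequency = 140/1442 = 0.0971 ≈ 9.7%, i.e. 9.7 m.u.

9.7 m.u.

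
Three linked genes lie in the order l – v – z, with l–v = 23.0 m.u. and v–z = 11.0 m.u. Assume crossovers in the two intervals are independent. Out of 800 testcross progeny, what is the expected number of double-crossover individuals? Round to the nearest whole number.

Map distances give recombination frequencies of 0.230 and 0.110 for the two intervals.
With no interference, expected double-crossover frequency = 0.230 × 0.110 = 0.02530.
Expected number = 0.02530 × 800 = 20.24 ≈ 20.

20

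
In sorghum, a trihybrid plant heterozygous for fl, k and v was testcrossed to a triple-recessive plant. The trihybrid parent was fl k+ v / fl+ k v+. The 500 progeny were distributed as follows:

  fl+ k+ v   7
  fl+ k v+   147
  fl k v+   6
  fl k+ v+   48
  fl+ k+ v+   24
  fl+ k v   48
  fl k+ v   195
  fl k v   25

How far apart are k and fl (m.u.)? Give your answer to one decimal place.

12.4 m.u.

The two rarest classes, fl+ k+ v and fl k v+, are the double crossovers. Comparing them with the parentals, only the fl allele has switched, so fl is the middle locus and the order is k – fl – v.
Crossovers in the k–fl interval produce the single-crossover classes fl k v and fl+ k+ v+ (25 + 24 = 49) plus the double crossovers (13).
RF(k–fl) = (49 + 13) / 500 = 62/500 = 0.1240 → 12.4 m.u.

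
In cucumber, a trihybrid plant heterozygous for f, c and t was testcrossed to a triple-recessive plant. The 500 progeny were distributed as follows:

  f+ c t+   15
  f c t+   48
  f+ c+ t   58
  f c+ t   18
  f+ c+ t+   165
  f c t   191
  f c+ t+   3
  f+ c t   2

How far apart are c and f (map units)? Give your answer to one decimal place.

The two most frequent reciprocal classes, f+ c+ t+ and f c t, are the parental types, so the F1 was f+ c+ t+ / f c t.
The two rarest classes, f c+ t+ and f+ c t, are the double crossovers. Comparing them with the parentals, only the f allele has switched, so f is the middle locus and the order is t – f – c.
Crossovers in the f–c interval produce the single-crossover classes f+ c t+ and f c+ t (15 + 18 = 33) plus the double crossovers (5).
RF(f–c) = (33 + 5) / 500 = 38/500 = 0.0760 → 7.6 map units.

7.6 map units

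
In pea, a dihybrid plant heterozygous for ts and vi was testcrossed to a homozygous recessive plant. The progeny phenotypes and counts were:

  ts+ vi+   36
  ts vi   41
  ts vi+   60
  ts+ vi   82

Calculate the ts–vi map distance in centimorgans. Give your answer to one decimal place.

The two most frequent classes, ts+ vi (82) and ts vi+ (60), are the parental types, so the F1 was ts+ vi / ts vi+.
The recombinant classes are ts+ vi+ and ts vi: 36 + 41 = 77.
Recombination frequency = 77/219 = 0.3516 ≈ 35.2%, i.e. 35.2 centimorgans.

35.2 centimorgans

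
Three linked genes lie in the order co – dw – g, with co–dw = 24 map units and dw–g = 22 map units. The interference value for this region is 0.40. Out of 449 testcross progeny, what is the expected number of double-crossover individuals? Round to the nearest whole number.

14

Map distances give recombination frequencies of 0.240 and 0.220 for the two intervals.
With interference 0.40 (so coincidence = 0.60), expected double-crossover frequency = 0.240 × 0.220 × 0.60 = 0.03168.
Expected number = 0.03168 × 449 = 14.22 ≈ 14.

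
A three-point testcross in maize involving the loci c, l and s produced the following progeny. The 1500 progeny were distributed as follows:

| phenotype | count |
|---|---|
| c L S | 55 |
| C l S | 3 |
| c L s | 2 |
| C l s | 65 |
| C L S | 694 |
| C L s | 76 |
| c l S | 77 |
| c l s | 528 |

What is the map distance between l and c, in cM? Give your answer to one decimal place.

The two most frequent reciprocal classes, c l s and C L S, are the parental types, so the F1 was c l s / C L S.
The two rarest classes, c L s and C l S, are the double crossovers. Comparing them with the parentals, only the l allele has switched, so l is the middle locus and the order is c – l – s.
Crossovers in the c–l interval produce the single-crossover classes C l s and c L S (65 + 55 = 120) plus the double crossovers (5).
RF(c–l) = (120 + 5) / 1500 = 125/1500 = 0.0833 → 8.3 cM.

8.3 cM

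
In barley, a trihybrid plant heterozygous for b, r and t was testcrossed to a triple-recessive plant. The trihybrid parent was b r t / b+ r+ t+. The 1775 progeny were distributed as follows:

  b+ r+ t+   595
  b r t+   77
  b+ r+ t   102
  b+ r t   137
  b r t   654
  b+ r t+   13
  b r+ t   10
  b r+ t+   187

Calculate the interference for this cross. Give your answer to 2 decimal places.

0.42

The two rarest classes, b r+ t and b+ r t+, are the double crossovers. Comparing them with the parentals, only the r allele has switched, so r is the middle locus and the order is t – r – b.
t–r: (179 + 23)/1775 = 0.1138; r–b: (324 + 23)/1775 = 0.1955.
Expected DCO frequency = 0.1138 × 0.1955 ≈ 0.02225; observed = 23/1775 ≈ 0.01296.
Coefficient of coincidence = 0.01296/0.02225 ≈ 0.58; interference = 1 − 0.58 = 0.42.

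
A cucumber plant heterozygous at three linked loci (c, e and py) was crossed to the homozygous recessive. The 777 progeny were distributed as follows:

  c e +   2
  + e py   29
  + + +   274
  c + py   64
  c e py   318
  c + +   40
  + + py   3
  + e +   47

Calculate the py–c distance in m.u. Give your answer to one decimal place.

9.5 m.u.

The two most frequent reciprocal classes, + + + and c e py, are the parental types, so the F1 was + + + / c e py.
The two rarest classes, + + py and c e +, are the double crossovers. Comparing them with the parentals, only the py allele has switched, so py is the middle locus and the order is c – py – e.
Crossovers in the c–py interval produce the single-crossover classes c + + and + e py (40 + 29 = 69) plus the double crossovers (5).
RF(c–py) = (69 + 5) / 777 = 74/777 = 0.0952 → 9.5 m.u.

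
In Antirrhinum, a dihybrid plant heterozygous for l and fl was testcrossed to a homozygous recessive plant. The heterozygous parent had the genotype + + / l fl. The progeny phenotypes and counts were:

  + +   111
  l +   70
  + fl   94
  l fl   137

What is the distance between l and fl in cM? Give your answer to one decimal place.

The recombinant classes are + fl and l +: 94 + 70 = 164.
Recombination frequency = 164/412 = 0.3981 ≈ 39.8%, i.e. 39.8 cM.

39.8 cM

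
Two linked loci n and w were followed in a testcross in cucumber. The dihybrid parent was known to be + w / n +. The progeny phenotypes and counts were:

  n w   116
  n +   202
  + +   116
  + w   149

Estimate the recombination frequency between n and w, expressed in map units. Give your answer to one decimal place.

39.8 map units

The recombinant classes are + + and n w: 116 + 116 = 232.
Recombination frequency = 232/583 = 0.3979 ≈ 39.8%, i.e. 39.8 map units.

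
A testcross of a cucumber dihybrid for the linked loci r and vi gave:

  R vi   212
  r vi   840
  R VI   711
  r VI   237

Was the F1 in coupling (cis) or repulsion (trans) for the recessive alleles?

cis

The two most frequent classes are R VI (711) and r vi (840); these are the parental (non-recombinant) types.
So the F1 carried R VI on one chromosome and r vi on the other — the recessive alleles are on the same chromosome (cis / coupling).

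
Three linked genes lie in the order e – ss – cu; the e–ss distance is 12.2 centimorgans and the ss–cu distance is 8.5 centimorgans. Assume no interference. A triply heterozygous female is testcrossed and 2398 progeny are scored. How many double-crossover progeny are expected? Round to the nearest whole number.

Map distances give recombination frequencies of 0.122 and 0.085 for the two intervals.
With no interference, expected double-crossover frequency = 0.122 × 0.085 = 0.01037.
Expected number = 0.01037 × 2398 = 24.87 ≈ 25.

25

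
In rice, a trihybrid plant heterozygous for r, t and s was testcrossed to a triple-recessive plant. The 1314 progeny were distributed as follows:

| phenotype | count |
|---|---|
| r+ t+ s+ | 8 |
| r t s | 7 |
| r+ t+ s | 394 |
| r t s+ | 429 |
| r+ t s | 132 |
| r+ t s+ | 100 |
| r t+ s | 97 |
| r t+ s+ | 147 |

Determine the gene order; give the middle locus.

s

The two most frequent reciprocal classes, r t s+ and r+ t+ s, are the parental types, so the F1 was r t s+ / r+ t+ s.
The two rarest classes, r t s and r+ t+ s+, are the double crossovers. Comparing them with the parentals, only the s allele has switched, so s is the middle locus and the order is r – s – t.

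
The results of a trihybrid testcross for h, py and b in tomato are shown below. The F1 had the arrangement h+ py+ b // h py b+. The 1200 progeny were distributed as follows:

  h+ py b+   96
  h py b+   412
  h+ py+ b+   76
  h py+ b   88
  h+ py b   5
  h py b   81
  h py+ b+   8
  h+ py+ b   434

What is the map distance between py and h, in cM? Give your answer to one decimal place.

The two rarest classes, h+ py b and h py+ b+, are the double crossovers. Comparing them with the parentals, only the py allele has switched, so py is the middle locus and the order is h – py – b.
Crossovers in the h–py interval produce the single-crossover classes h py+ b and h+ py b+ (88 + 96 = 184) plus the double crossovers (13).
RF(h–py) = (184 + 13) / 1200 = 197/1200 = 0.1642 → 16.4 cM.

16.4 cM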